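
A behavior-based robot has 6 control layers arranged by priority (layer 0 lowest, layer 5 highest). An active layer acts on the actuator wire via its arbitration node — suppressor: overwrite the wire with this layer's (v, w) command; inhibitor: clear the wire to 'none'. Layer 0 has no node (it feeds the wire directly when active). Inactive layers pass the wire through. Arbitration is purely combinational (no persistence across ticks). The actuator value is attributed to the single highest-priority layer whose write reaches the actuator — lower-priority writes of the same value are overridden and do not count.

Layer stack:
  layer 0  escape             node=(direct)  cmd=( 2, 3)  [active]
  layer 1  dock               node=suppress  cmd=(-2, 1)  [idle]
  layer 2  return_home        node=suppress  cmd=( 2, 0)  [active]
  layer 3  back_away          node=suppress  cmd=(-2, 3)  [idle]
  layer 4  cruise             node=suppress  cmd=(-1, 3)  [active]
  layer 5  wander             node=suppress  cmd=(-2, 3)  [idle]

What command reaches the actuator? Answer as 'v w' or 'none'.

layer 0 (escape) active — direct: (2, 3)
layer 1 (dock) idle — unchanged: (2, 3)
layer 2 (return_home) active — suppresses: (2, 0)
layer 3 (back_away) idle — unchanged: (2, 0)
layer 4 (cruise) active — suppresses: (-1, 3)
layer 5 (wander) idle — unchanged: (-1, 3)
→ actuator (-1, 3)

-1 3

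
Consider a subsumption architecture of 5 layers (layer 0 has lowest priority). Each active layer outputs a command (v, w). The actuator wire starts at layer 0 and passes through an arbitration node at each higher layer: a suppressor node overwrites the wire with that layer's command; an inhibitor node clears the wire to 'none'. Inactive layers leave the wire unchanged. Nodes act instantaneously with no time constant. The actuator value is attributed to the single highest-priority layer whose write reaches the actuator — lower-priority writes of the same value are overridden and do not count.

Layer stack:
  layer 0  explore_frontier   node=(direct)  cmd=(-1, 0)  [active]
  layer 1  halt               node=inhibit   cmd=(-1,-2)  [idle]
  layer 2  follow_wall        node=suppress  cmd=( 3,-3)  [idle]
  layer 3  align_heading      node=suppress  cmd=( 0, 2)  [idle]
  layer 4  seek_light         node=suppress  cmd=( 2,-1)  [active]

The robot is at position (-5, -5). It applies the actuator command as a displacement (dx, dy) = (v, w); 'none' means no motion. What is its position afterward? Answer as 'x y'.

L0 explore_frontier: active, feeds wire = (-1, 0)
L1 halt: idle → wire stays (-1, 0)
L2 follow_wall: idle → wire stays (-1, 0)
L3 align_heading: idle → wire stays (-1, 0)
L4 seek_light: active, suppressor → wire = (2, -1)
actuator = (2, -1)
position: (-5, -5) + (2, -1) = (-3, -6)

-3 -6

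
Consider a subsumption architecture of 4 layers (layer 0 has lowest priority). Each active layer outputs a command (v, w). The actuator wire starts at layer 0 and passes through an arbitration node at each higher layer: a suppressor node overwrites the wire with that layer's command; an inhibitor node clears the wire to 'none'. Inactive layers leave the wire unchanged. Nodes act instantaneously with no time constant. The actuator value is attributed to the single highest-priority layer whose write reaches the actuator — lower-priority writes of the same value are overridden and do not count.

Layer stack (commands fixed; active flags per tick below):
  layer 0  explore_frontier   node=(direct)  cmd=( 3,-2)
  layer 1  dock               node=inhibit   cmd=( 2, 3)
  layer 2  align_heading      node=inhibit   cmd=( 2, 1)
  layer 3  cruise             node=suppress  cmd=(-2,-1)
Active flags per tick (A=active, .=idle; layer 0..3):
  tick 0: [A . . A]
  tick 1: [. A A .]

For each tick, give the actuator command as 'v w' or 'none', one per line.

tick 0:
  L0 explore_frontier: active, feeds wire = (3, -2)
  L1 dock: idle → wire stays (3, -2)
  L2 align_heading: idle → wire stays (3, -2)
  L3 cruise: active, suppressor → wire = (-2, -1)
  actuator = (-2, -1)
tick 1:
  L0 explore_frontier: idle → wire = none
  L1 dock: active, inhibitor → wire = none
  L2 align_heading: active, inhibitor → wire = none
  L3 cruise: idle → wire stays none
  actuator = none

-2 -1
none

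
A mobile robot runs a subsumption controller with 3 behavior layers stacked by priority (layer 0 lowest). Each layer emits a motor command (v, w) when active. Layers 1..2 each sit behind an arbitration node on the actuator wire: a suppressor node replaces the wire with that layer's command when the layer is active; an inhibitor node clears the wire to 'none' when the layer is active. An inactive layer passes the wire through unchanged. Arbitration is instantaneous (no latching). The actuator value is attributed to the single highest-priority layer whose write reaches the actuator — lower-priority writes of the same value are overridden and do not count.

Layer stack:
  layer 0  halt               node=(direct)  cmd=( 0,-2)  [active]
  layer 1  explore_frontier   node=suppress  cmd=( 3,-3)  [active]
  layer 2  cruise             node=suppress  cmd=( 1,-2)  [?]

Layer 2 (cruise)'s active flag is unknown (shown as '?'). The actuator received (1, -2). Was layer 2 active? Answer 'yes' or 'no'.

yes

If layer 2 is active=yes:
  actuator would be (1, -2)
If layer 2 is active=no:
  actuator would be (3, -3)
Observed (1, -2), so layer 2 was active.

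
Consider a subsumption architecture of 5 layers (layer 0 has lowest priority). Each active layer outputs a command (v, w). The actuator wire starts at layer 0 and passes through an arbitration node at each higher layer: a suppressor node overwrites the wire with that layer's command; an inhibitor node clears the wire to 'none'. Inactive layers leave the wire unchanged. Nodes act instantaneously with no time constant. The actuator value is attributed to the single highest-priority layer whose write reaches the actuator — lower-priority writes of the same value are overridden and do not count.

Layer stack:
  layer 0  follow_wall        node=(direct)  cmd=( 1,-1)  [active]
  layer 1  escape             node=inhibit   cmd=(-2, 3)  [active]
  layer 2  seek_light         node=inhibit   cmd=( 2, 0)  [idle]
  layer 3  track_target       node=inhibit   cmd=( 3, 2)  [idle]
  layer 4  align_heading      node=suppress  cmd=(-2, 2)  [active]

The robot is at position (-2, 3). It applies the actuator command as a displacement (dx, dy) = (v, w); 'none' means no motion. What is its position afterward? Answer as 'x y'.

layer 0 (follow_wall) active — direct: (1, -1)
layer 1 (escape) active — inhibits: none
layer 2 (seek_light) idle — unchanged: none
layer 3 (track_target) idle — unchanged: none
layer 4 (align_heading) active — suppresses: (-2, 2)
→ actuator (-2, 2)
position: (-2, 3) + (-2, 2) = (-4, 5)

-4 5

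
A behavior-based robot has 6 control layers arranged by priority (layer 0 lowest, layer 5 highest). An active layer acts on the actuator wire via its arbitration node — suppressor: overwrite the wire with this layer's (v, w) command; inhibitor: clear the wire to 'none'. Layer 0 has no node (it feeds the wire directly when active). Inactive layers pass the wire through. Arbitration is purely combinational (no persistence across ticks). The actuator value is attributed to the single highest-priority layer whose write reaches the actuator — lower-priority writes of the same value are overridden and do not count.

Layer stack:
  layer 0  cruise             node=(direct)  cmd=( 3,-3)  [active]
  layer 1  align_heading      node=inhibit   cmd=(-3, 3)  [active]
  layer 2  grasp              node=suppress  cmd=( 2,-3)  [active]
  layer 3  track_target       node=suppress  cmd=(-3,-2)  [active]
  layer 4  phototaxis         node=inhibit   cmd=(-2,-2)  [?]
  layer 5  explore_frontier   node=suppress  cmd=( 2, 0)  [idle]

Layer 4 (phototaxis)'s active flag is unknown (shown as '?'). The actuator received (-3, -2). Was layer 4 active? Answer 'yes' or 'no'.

no

If layer 4 is active=yes:
  actuator would be none
If layer 4 is active=no:
  actuator would be (-3, -2)
Observed (-3, -2), so layer 4 was idle.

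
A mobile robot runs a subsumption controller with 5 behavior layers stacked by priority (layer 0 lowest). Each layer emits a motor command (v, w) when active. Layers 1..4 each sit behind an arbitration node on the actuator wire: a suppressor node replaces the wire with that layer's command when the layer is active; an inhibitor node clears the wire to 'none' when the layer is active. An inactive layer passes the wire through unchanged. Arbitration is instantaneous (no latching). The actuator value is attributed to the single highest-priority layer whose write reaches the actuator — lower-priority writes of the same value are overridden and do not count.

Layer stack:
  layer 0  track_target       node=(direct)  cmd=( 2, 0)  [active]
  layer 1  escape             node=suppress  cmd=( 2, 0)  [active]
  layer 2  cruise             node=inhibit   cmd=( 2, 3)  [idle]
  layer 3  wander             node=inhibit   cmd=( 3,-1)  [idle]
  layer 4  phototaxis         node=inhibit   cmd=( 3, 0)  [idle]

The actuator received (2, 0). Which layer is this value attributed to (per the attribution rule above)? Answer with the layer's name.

escape

L0 track_target: active, feeds wire = (2, 0)
L1 escape: active, suppressor → wire = (2, 0)
L2 cruise: idle → wire stays (2, 0)
L3 wander: idle → wire stays (2, 0)
L4 phototaxis: idle → wire stays (2, 0)
actuator = (2, 0)
last writer: layer 1 = escape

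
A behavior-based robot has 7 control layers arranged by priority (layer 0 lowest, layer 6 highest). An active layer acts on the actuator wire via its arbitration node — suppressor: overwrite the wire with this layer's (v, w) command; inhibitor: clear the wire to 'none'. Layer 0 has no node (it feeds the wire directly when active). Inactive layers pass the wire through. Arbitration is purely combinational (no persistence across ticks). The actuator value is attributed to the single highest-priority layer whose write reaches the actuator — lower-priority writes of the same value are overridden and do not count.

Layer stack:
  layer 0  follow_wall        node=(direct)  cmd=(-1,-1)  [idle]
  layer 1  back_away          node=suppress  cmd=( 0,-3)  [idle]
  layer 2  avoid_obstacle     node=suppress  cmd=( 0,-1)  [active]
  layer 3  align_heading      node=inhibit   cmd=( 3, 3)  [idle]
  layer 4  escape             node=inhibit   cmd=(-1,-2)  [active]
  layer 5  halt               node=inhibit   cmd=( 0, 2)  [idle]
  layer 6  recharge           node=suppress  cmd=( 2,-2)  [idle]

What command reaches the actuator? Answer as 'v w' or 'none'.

[0] follow_wall off; wire := none
[1] back_away off; pass none
[2] avoid_obstacle on (suppress); wire := (0, -1)
[3] align_heading off; pass (0, -1)
[4] escape on (inhibit); wire := none
[5] halt off; pass none
[6] recharge off; pass none
output none

none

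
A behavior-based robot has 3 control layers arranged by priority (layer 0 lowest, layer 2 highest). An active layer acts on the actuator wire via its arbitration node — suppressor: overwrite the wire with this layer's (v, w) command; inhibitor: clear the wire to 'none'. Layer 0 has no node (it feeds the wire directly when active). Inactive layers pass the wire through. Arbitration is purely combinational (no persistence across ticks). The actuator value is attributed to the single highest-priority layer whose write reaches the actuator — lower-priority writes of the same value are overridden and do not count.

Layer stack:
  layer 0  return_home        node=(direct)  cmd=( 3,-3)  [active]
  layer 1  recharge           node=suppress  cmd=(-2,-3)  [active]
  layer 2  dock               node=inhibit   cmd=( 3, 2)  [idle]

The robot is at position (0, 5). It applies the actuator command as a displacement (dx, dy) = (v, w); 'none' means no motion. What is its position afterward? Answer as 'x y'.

-2 2

L0 return_home: active, feeds wire = (3, -3)
L1 recharge: active, suppressor → wire = (-2, -3)
L2 dock: idle → wire stays (-2, -3)
actuator = (-2, -3)
position: (0, 5) + (-2, -3) = (-2, 2)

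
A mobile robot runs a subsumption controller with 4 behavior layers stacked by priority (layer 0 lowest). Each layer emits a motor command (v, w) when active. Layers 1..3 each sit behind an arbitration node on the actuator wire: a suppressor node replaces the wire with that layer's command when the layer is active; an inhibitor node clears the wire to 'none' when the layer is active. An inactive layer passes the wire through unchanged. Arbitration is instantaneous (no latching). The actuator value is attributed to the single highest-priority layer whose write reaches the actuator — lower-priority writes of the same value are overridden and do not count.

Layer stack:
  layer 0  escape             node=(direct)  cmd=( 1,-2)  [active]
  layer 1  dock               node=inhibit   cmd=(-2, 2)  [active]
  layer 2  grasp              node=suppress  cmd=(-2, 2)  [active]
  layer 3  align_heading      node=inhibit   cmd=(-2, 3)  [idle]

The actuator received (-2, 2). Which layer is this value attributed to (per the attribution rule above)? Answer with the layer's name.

grasp

layer 0 (escape) active — direct: (1, -2)
layer 1 (dock) active — inhibits: none
layer 2 (grasp) active — suppresses: (-2, 2)
layer 3 (align_heading) idle — unchanged: (-2, 2)
→ actuator (-2, 2)
last writer: layer 2 = grasp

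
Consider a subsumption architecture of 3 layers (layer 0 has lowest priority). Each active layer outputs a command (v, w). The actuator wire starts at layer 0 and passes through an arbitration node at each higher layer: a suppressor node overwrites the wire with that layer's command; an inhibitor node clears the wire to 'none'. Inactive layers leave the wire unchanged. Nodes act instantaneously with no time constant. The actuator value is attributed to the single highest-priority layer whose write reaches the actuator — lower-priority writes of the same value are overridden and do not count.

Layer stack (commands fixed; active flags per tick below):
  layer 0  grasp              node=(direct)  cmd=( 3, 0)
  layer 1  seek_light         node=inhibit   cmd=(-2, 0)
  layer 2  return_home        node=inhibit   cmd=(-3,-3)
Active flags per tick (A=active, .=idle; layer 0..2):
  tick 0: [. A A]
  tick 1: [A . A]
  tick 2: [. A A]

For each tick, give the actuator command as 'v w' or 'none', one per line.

none
none
none

tick 0:
  [0] grasp off; wire := none
  [1] seek_light on (inhibit); wire := none
  [2] return_home on (inhibit); wire := none
  output none
tick 1:
  [0] grasp on; wire := (3, 0)
  [1] seek_light off; pass (3, 0)
  [2] return_home on (inhibit); wire := none
  output none
tick 2:
  [0] grasp off; wire := none
  [1] seek_light on (inhibit); wire := none
  [2] return_home on (inhibit); wire := none
  output none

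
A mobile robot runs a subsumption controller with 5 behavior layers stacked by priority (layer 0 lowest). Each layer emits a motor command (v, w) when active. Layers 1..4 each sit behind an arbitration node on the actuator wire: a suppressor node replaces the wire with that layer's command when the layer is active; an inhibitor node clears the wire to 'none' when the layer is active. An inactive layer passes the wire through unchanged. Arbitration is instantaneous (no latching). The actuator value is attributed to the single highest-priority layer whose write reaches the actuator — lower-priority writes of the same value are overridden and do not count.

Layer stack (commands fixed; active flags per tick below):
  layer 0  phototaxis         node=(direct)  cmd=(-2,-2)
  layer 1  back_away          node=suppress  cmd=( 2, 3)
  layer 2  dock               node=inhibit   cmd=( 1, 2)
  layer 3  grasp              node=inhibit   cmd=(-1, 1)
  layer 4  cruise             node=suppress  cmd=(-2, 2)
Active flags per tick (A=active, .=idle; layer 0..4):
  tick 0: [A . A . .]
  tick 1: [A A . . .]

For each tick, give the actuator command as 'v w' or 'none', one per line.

none
2 3

tick 0:
  layer 0 (phototaxis) active — direct: (-2, -2)
  layer 1 (back_away) idle — unchanged: (-2, -2)
  layer 2 (dock) active — inhibits: none
  layer 3 (grasp) idle — unchanged: none
  layer 4 (cruise) idle — unchanged: none
  → actuator none
tick 1:
  layer 0 (phototaxis) active — direct: (-2, -2)
  layer 1 (back_away) active — suppresses: (2, 3)
  layer 2 (dock) idle — unchanged: (2, 3)
  layer 3 (grasp) idle — unchanged: (2, 3)
  layer 4 (cruise) idle — unchanged: (2, 3)
  → actuator (2, 3)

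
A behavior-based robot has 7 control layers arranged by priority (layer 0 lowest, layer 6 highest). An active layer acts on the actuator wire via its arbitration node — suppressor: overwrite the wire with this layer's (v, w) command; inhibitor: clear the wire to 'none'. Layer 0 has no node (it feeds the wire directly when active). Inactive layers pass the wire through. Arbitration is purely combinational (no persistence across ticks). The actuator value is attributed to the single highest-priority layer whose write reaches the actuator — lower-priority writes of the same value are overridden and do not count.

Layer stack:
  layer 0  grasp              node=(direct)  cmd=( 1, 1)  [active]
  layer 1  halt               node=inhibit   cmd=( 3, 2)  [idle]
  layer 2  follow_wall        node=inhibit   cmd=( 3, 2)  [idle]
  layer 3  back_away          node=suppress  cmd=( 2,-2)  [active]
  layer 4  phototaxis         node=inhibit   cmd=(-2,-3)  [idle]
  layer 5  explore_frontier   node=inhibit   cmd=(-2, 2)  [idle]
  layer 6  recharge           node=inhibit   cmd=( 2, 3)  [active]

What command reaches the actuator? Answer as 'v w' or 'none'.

layer 0 (grasp) active — direct: (1, 1)
layer 1 (halt) idle — unchanged: (1, 1)
layer 2 (follow_wall) idle — unchanged: (1, 1)
layer 3 (back_away) active — suppresses: (2, -2)
layer 4 (phototaxis) idle — unchanged: (2, -2)
layer 5 (explore_frontier) idle — unchanged: (2, -2)
layer 6 (recharge) active — inhibits: none
→ actuator none

none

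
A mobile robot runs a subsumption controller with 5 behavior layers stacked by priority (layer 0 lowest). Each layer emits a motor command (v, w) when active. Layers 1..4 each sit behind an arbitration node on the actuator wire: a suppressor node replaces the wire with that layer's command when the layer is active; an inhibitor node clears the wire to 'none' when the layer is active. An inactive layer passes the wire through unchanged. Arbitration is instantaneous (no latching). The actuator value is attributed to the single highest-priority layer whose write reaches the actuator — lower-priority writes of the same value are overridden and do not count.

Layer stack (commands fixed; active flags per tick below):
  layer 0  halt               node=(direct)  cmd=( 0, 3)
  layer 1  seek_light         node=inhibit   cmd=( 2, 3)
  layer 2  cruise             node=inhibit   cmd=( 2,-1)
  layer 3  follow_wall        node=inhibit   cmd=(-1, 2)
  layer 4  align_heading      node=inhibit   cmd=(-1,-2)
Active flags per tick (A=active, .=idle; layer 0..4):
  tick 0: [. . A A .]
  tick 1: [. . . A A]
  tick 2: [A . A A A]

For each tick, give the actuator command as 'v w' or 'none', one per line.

tick 0:
  [0] halt off; wire := none
  [1] seek_light off; pass none
  [2] cruise on (inhibit); wire := none
  [3] follow_wall on (inhibit); wire := none
  [4] align_heading off; pass none
  output none
tick 1:
  [0] halt off; wire := none
  [1] seek_light off; pass none
  [2] cruise off; pass none
  [3] follow_wall on (inhibit); wire := none
  [4] align_heading on (inhibit); wire := none
  output none
tick 2:
  [0] halt on; wire := (0, 3)
  [1] seek_light off; pass (0, 3)
  [2] cruise on (inhibit); wire := none
  [3] follow_wall on (inhibit); wire := none
  [4] align_heading on (inhibit); wire := none
  output none

none
none
none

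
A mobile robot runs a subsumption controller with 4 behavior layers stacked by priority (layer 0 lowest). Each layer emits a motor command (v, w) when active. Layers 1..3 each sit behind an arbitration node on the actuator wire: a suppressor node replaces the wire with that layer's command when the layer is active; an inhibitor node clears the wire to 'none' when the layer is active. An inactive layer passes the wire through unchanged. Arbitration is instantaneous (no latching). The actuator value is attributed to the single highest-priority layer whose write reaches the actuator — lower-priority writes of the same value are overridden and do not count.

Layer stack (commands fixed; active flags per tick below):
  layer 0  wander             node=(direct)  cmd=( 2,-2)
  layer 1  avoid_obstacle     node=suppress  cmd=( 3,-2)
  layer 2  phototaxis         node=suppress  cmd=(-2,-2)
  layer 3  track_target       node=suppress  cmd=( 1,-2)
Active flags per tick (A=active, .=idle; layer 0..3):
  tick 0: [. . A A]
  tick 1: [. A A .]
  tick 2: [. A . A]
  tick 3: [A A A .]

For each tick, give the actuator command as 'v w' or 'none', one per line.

1 -2
-2 -2
1 -2
-2 -2

tick 0:
  L0 wander: idle → wire = none
  L1 avoid_obstacle: idle → wire stays none
  L2 phototaxis: active, suppressor → wire = (-2, -2)
  L3 track_target: active, suppressor → wire = (1, -2)
  actuator = (1, -2)
tick 1:
  L0 wander: idle → wire = none
  L1 avoid_obstacle: active, suppressor → wire = (3, -2)
  L2 phototaxis: active, suppressor → wire = (-2, -2)
  L3 track_target: idle → wire stays (-2, -2)
  actuator = (-2, -2)
tick 2:
  L0 wander: idle → wire = none
  L1 avoid_obstacle: active, suppressor → wire = (3, -2)
  L2 phototaxis: idle → wire stays (3, -2)
  L3 track_target: active, suppressor → wire = (1, -2)
  actuator = (1, -2)
tick 3:
  L0 wander: active, feeds wire = (2, -2)
  L1 avoid_obstacle: active, suppressor → wire = (3, -2)
  L2 phototaxis: active, suppressor → wire = (-2, -2)
  L3 track_target: idle → wire stays (-2, -2)
  actuator = (-2, -2)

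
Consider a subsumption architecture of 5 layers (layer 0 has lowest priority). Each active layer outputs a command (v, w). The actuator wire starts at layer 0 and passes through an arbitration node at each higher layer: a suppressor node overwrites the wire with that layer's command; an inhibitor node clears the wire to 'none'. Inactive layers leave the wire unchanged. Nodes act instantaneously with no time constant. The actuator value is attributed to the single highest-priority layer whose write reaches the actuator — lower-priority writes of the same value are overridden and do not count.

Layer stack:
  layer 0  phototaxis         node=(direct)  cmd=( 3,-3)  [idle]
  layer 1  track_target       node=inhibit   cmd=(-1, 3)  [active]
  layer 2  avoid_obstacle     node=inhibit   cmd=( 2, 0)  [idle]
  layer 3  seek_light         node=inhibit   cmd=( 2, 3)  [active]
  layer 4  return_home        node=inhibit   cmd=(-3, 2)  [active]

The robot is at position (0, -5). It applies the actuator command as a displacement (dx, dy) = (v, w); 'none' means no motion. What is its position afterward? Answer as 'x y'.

0 -5

[0] phototaxis off; wire := none
[1] track_target on (inhibit); wire := none
[2] avoid_obstacle off; pass none
[3] seek_light on (inhibit); wire := none
[4] return_home on (inhibit); wire := none
output none
position: (0, -5) + none = (0, -5)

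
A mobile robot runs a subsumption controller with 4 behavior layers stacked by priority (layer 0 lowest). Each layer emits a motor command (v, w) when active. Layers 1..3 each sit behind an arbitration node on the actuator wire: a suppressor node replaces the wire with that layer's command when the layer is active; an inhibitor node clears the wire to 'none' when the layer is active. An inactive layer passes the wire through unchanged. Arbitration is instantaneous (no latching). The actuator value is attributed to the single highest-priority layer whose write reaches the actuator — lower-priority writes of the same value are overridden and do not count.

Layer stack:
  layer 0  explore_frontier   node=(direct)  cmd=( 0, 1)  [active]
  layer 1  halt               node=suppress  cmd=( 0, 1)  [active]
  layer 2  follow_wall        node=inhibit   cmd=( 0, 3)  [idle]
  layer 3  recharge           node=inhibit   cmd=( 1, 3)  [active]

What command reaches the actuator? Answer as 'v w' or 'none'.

none

[0] explore_frontier on; wire := (0, 1)
[1] halt on (suppress); wire := (0, 1)
[2] follow_wall off; pass (0, 1)
[3] recharge on (inhibit); wire := none
output none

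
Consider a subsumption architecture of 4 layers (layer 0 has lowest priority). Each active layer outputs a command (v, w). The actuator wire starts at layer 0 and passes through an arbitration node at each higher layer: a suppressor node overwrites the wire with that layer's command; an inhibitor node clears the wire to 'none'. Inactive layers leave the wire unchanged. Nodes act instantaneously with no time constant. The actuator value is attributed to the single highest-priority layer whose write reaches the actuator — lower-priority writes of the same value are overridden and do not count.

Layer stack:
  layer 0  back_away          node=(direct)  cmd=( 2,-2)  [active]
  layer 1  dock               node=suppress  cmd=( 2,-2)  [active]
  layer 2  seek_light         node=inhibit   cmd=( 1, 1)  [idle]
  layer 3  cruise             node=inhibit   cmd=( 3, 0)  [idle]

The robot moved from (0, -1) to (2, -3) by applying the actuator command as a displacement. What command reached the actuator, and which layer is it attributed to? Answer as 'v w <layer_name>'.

displacement = (2, -3) − (0, -1) = (2, -2)
layer 0 (back_away) active — direct: (2, -2)
layer 1 (dock) active — suppresses: (2, -2)
layer 2 (seek_light) idle — unchanged: (2, -2)
layer 3 (cruise) idle — unchanged: (2, -2)
→ actuator (2, -2) — from layer 1 (dock)

2 -2 dock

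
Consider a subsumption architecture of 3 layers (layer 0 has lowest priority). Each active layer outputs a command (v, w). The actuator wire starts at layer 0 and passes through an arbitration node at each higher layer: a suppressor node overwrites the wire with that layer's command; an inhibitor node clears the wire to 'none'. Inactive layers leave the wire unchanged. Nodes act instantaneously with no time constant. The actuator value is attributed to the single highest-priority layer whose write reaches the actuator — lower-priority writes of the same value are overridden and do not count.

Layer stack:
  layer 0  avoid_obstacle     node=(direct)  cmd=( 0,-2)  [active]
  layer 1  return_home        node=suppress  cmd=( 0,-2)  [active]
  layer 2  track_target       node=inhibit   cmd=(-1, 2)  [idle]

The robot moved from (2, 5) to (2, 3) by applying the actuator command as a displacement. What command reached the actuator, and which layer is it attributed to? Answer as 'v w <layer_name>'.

displacement = (2, 3) − (2, 5) = (0, -2)
layer 0 (avoid_obstacle) active — direct: (0, -2)
layer 1 (return_home) active — suppresses: (0, -2)
layer 2 (track_target) idle — unchanged: (0, -2)
→ actuator (0, -2) — from layer 1 (return_home)

0 -2 return_home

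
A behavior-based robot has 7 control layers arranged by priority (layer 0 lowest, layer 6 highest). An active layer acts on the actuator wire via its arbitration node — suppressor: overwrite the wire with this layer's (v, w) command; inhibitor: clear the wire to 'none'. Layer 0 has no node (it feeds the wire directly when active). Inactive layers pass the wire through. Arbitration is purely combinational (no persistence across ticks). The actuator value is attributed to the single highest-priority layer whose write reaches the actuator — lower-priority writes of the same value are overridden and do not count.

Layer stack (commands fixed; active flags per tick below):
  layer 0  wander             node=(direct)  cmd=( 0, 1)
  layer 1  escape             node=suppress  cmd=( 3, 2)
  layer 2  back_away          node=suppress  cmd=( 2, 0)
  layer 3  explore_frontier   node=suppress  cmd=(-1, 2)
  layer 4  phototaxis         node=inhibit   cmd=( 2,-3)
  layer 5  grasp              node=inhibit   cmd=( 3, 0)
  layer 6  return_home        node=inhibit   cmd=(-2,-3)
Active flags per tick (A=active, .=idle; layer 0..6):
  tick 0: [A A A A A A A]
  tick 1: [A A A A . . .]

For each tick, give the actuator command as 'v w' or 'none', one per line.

tick 0:
  [0] wander on; wire := (0, 1)
  [1] escape on (suppress); wire := (3, 2)
  [2] back_away on (suppress); wire := (2, 0)
  [3] explore_frontier on (suppress); wire := (-1, 2)
  [4] phototaxis on (inhibit); wire := none
  [5] grasp on (inhibit); wire := none
  [6] return_home on (inhibit); wire := none
  output none
tick 1:
  [0] wander on; wire := (0, 1)
  [1] escape on (suppress); wire := (3, 2)
  [2] back_away on (suppress); wire := (2, 0)
  [3] explore_frontier on (suppress); wire := (-1, 2)
  [4] phototaxis off; pass (-1, 2)
  [5] grasp off; pass (-1, 2)
  [6] return_home off; pass (-1, 2)
  output (-1, 2)

none
-1 2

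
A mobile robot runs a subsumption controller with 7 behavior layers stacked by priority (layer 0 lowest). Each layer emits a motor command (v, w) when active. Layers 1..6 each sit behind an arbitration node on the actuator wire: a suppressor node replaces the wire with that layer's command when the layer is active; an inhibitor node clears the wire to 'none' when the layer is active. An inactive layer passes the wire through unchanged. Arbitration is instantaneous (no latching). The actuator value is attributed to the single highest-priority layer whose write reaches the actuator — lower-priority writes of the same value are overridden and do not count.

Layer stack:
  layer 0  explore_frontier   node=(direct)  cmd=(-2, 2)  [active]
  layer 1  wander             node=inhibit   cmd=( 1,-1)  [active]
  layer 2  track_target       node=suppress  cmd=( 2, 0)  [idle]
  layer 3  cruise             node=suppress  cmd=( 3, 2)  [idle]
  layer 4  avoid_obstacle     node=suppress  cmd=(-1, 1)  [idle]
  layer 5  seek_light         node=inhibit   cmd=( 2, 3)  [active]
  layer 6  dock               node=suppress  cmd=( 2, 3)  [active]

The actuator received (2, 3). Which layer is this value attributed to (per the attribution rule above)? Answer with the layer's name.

dock

L0 explore_frontier: active, feeds wire = (-2, 2)
L1 wander: active, inhibitor → wire = none
L2 track_target: idle → wire stays none
L3 cruise: idle → wire stays none
L4 avoid_obstacle: idle → wire stays none
L5 seek_light: active, inhibitor → wire = none
L6 dock: active, suppressor → wire = (2, 3)
actuator = (2, 3)
last writer: layer 6 = dock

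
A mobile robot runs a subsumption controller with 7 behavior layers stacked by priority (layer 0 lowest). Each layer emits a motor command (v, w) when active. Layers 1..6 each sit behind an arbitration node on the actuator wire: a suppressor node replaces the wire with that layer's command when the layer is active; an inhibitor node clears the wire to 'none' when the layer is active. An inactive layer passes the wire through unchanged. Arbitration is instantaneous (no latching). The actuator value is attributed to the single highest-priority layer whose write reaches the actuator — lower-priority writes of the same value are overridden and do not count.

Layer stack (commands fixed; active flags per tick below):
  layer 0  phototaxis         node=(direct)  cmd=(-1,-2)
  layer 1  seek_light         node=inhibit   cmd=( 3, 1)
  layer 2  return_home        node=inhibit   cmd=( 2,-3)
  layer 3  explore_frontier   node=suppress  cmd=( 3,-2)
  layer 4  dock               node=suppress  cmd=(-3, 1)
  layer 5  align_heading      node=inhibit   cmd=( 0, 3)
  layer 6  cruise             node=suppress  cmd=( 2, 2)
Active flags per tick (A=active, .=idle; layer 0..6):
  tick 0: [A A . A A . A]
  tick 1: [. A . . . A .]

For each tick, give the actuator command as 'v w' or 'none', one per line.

tick 0:
  [0] phototaxis on; wire := (-1, -2)
  [1] seek_light on (inhibit); wire := none
  [2] return_home off; pass none
  [3] explore_frontier on (suppress); wire := (3, -2)
  [4] dock on (suppress); wire := (-3, 1)
  [5] align_heading off; pass (-3, 1)
  [6] cruise on (suppress); wire := (2, 2)
  output (2, 2)
tick 1:
  [0] phototaxis off; wire := none
  [1] seek_light on (inhibit); wire := none
  [2] return_home off; pass none
  [3] explore_frontier off; pass none
  [4] dock off; pass none
  [5] align_heading on (inhibit); wire := none
  [6] cruise off; pass none
  output none

2 2
none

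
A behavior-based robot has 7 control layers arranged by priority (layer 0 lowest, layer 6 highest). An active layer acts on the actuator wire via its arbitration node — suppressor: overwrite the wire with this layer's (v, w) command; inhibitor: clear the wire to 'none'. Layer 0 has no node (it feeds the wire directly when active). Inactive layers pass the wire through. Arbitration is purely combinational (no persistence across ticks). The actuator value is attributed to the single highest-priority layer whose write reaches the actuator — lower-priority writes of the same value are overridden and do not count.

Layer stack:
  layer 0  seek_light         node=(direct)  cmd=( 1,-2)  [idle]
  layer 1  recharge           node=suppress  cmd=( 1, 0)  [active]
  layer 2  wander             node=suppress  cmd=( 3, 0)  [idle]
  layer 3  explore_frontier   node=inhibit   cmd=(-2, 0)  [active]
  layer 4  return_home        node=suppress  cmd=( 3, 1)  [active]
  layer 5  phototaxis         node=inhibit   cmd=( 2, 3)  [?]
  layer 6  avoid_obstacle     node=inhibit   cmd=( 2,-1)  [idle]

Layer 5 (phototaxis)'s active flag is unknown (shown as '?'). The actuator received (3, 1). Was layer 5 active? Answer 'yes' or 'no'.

no

If layer 5 is active=yes:
  actuator would be none
If layer 5 is active=no:
  actuator would be (3, 1)
Observed (3, 1), so layer 5 was idle.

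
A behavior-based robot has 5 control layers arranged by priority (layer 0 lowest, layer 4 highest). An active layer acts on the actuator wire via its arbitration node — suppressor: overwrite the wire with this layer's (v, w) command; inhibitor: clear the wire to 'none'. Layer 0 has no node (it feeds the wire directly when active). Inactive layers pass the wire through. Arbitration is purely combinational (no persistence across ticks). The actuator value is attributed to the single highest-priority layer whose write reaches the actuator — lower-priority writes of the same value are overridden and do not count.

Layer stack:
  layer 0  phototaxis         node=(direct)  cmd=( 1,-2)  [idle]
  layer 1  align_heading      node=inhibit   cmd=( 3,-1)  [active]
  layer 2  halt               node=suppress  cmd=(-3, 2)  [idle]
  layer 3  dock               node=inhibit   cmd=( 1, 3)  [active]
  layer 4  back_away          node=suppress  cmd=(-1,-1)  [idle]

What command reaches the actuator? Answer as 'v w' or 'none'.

none

[0] phototaxis off; wire := none
[1] align_heading on (inhibit); wire := none
[2] halt off; pass none
[3] dock on (inhibit); wire := none
[4] back_away off; pass none
output none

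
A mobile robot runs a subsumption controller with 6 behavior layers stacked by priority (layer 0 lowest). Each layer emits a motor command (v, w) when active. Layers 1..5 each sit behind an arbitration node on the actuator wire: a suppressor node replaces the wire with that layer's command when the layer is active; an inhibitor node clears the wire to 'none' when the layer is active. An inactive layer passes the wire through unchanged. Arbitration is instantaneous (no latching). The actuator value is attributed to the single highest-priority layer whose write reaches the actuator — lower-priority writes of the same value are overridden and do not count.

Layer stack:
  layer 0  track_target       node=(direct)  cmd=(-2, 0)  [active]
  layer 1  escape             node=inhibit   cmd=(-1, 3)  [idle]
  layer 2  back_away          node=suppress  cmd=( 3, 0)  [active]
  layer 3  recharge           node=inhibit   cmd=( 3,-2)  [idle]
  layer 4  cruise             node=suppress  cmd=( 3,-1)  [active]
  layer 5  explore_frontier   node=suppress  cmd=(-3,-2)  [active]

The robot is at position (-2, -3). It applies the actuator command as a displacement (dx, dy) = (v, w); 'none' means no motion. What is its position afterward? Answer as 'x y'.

layer 0 (track_target) active — direct: (-2, 0)
layer 1 (escape) idle — unchanged: (-2, 0)
layer 2 (back_away) active — suppresses: (3, 0)
layer 3 (recharge) idle — unchanged: (3, 0)
layer 4 (cruise) active — suppresses: (3, -1)
layer 5 (explore_frontier) active — suppresses: (-3, -2)
→ actuator (-3, -2)
position: (-2, -3) + (-3, -2) = (-5, -5)

-5 -5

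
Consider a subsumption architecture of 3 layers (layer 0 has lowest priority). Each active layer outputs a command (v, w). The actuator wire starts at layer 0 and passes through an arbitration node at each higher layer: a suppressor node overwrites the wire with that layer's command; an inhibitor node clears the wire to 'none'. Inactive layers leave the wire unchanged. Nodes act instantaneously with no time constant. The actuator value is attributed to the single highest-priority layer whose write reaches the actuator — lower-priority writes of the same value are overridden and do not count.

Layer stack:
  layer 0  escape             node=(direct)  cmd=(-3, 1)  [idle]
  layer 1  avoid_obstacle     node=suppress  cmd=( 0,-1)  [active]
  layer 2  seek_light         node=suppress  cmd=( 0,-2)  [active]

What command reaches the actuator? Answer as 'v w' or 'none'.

L0 escape: idle → wire = none
L1 avoid_obstacle: active, suppressor → wire = (0, -1)
L2 seek_light: active, suppressor → wire = (0, -2)
actuator = (0, -2)

0 -2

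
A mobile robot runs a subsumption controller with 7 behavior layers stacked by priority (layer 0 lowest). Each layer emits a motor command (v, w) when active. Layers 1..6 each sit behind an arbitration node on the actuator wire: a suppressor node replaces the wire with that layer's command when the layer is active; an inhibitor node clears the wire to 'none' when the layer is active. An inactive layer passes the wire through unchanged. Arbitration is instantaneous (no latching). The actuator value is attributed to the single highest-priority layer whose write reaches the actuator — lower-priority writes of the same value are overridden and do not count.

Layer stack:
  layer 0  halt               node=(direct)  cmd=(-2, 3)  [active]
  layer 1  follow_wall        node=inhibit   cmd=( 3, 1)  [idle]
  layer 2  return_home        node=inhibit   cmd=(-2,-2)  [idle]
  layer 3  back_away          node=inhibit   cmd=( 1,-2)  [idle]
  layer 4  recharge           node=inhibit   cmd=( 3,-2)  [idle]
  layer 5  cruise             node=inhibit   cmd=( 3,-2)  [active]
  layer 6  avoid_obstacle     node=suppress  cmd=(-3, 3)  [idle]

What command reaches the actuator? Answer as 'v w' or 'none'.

none

[0] halt on; wire := (-2, 3)
[1] follow_wall off; pass (-2, 3)
[2] return_home off; pass (-2, 3)
[3] back_away off; pass (-2, 3)
[4] recharge off; pass (-2, 3)
[5] cruise on (inhibit); wire := none
[6] avoid_obstacle off; pass none
output none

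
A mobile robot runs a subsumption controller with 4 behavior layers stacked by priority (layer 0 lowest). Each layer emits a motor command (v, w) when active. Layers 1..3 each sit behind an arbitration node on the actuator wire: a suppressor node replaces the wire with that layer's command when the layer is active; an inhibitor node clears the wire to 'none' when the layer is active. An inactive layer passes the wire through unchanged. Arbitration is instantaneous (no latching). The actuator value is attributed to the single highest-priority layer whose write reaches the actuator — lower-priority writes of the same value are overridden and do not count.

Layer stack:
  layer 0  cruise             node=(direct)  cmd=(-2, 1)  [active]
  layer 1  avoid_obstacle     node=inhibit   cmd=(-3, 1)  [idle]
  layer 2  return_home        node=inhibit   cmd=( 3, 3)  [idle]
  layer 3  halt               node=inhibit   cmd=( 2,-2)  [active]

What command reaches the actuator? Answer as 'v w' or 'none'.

none

L0 cruise: active, feeds wire = (-2, 1)
L1 avoid_obstacle: idle → wire stays (-2, 1)
L2 return_home: idle → wire stays (-2, 1)
L3 halt: active, inhibitor → wire = none
actuator = none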